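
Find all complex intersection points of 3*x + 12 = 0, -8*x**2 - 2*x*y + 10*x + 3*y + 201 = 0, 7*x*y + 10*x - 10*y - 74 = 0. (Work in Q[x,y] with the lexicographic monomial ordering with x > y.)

Compute a lex Gröbner basis by Buchberger's algorithm.
f_1 = 3*x + 12, LT = x.
f_2 = -8*x**2 - 2*x*y + 10*x + 3*y + 201, LT = x**2.
f_3 = 7*x*y + 10*x - 10*y - 74, LT = x*y.

S(f_1,f_2): lcm = x**2. S = -1/4*x*y + 21/4*x + 3/8*y + 201/8.
  reduce S modulo (f_1, f_2, f_3):
  remainder 11/8*y + 33/8 ≠ 0; add h_4 = 11/8*y + 33/8 to the basis.

The other S-polynomials (S(f_1,f_3), S(f_2,f_3), S(f_1,h_4), S(f_2,h_4), S(f_3,h_4)) all reduce to 0 modulo the current basis, so we have a Gröbner basis.
Inter-reduce: drop elements whose leading term is divisible by another's, tail-reduce, and make monic.
Reduced Gröbner basis: {x + 4, y + 3}.

From the last basis element, y + 3 = 0, so y takes values in {-3}. Each choice, substituted upward through the basis, yields the corresponding point(s) of the solution set.
  y = -3: the earlier basis element becomes x + 4 = 0, giving x = -4 — point (-4, -3).
Zero-dimensionality of the ideal guarantees finitely many solutions over ℂ.

{(-4, -3)}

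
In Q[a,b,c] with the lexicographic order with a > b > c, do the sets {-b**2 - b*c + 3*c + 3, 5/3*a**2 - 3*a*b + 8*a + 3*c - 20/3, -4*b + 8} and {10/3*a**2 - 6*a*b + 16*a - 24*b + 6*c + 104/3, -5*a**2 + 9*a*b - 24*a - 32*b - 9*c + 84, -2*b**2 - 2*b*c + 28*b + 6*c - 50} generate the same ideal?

Yes, the ideals are equal.

Since reduced Gröbner bases are canonical representatives of ideals under a given ordering, it suffices to compute and compare them.
Buchberger on the first generating set:
f_1 = -b**2 - b*c + 3*c + 3, LT = b**2.
f_2 = 5/3*a**2 - 3*a*b + 8*a + 3*c - 20/3, LT = a**2.
f_3 = -4*b + 8, LT = b.

S(f_1,f_3): lcm = b**2. S = b*c + 2*b - 3*c - 3.
  reduce S modulo (f_1, f_2, f_3):
  remainder -c + 1 ≠ 0; add g_4 = -c + 1 to the basis.

The other S-polynomials (S(f_1,f_2), S(f_2,f_3), S(f_1,g_4), S(f_2,g_4), S(f_3,g_4)) all reduce to 0 modulo the current basis, so we have a Gröbner basis.
Inter-reduce: drop elements whose leading term is divisible by another's, tail-reduce, and make monic.
Reduced Gröbner basis: {a**2 + 6/5*a - 11/5, b - 2, c - 1}.

Buchberger on the second generating set:
h_1 = 10/3*a**2 - 6*a*b + 16*a - 24*b + 6*c + 104/3, LT = a**2.
h_2 = -5*a**2 + 9*a*b - 24*a - 32*b - 9*c + 84, LT = a**2.
h_3 = -2*b**2 - 2*b*c + 28*b + 6*c - 50, LT = b**2.

S(h_1,h_2): lcm = a**2. S = -68/5*b + 136/5.
  reduce S modulo (h_1, h_2, h_3):
  remainder -68/5*b + 136/5 ≠ 0; add k_4 = -68/5*b + 136/5 to the basis.

S(h_3,k_4): lcm = b**2. S = b*c - 12*b - 3*c + 25.
  reduce S modulo (h_1, h_2, h_3, k_4):
  remainder -c + 1 ≠ 0; add k_5 = -c + 1 to the basis.

The other S-polynomials (S(h_1,h_3), S(h_2,h_3), S(h_1,k_4), S(h_2,k_4), S(h_1,k_5), S(h_2,k_5), S(h_3,k_5), S(k_4,k_5)) all reduce to 0 modulo the current basis, so we have a Gröbner basis.
Inter-reduce: drop elements whose leading term is divisible by another's, tail-reduce, and make monic.
Reduced Gröbner basis: {a**2 + 6/5*a - 11/5, b - 2, c - 1}.

The two bases agree; hence the ideals are identical.
The same test decides containment: I ⊆ J iff every generator of I reduces to 0 modulo a Gröbner basis of J.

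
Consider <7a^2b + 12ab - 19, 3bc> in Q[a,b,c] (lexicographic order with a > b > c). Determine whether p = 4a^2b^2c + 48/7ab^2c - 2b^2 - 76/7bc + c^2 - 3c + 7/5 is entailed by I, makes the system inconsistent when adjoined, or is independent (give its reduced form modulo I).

4a^2b^2c + 48/7ab^2c - 2b^2 - 76/7bc + c^2 - 3c + 7/5 is independent of I; its normal form modulo I is -2b^2 + 7/5.

First compute the reduced Gröbner basis of I by Buchberger's algorithm.
f_1 = 7a^2b + 12ab - 19, LT = a^2b.
f_2 = 3bc, LT = bc.

S(f_1,f_2): lcm = a^2bc. S = 12/7abc - 19/7c.
  reduce S modulo (f_1, f_2):
  remainder -19/7c ≠ 0; add h_3 = -19/7c to the basis.

The other S-polynomials (S(f_1,h_3), S(f_2,h_3)) all reduce to 0 modulo the current basis, so we have a Gröbner basis.
Inter-reduce: drop elements whose leading term is divisible by another's, tail-reduce, and make monic.
Reduced Gröbner basis: {a^2b + 12/7ab - 19/7, c}.
Label its elements g_1 = a^2b + 12/7ab - 19/7, g_2 = c.

Reduce p = 4a^2b^2c + 48/7ab^2c - 2b^2 - 76/7bc + c^2 - 3c + 7/5 modulo G:
  leading term a^2b^2c: subtract (4bc)·g_1 from 4a^2b^2c + 48/7ab^2c - 2b^2 - 76/7bc + c^2 - 3c + 7/5 → -2b^2 + c^2 - 3c + 7/5
  leading term b^2: no divisor's leading term divides it; move -2b^2 to the remainder.
  leading term c^2: subtract (c)·g_2 from c^2 - 3c + 7/5 → -3c + 7/5
  leading term c: subtract (-3)·g_2 from -3c + 7/5 → 7/5
  leading term 1: no divisor's leading term divides it; move 7/5 to the remainder.
  normal form = -2b^2 + 7/5.
The normal form is nonzero, so p ∉ I. Since p minus its normal form lies in I, I + (p) = I + (r) where r = -2b^2 + 7/5; decide whether this ideal is the whole ring.
Run Buchberger on G together with r (pairs among the g_i already reduce to 0 since G is a Gröbner basis):
g_1 = a^2b + 12/7ab - 19/7, LT = a^2b.
g_2 = c, LT = c.
r = -2b^2 + 7/5, LT = b^2.

S(g_1,r): lcm = a^2b^2. S = 7/10a^2 + 12/7ab^2 - 19/7b.
  reduce S modulo (g_1, g_2, r):
  remainder 7/10a^2 + 6/5a - 19/7b ≠ 0; add m_4 = 7/10a^2 + 6/5a - 19/7b to the basis.

The other S-polynomials (S(g_1,g_2), S(g_2,r), S(g_1,m_4), S(g_2,m_4), S(r,m_4)) all reduce to 0 modulo the current basis, so we have a Gröbner basis.
Inter-reduce: drop elements whose leading term is divisible by another's, tail-reduce, and make monic.
Reduced Gröbner basis: {a^2 + 12/7a - 190/49b, b^2 - 7/10, c}.
The reduced Gröbner basis of I + (p) is {a^2 + 12/7a - 190/49b, b^2 - 7/10, c} ≠ {1}, a proper ideal, so the enlarged system stays consistent: p is independent of I, with normal form -2b^2 + 7/5.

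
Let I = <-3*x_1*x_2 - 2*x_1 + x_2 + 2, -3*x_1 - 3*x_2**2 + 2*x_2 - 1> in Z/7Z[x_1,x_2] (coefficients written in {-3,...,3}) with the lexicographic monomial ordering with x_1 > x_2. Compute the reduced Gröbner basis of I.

f_1 = -3*x_1*x_2 - 2*x_1 + x_2 + 2, LT = x_1*x_2.
f_2 = -3*x_1 - 3*x_2**2 + 2*x_2 - 1, LT = x_1.

S(f_1,f_2): lcm = x_1*x_2. S = 3*x_1 - x_2**3 + 3*x_2**2 - 3*x_2 - 3.
  reduce S modulo (f_1, f_2):
  remainder -x_2**3 - x_2 + 3 ≠ 0; add g_3 = -x_2**3 - x_2 + 3 to the basis.

The other S-polynomials (S(f_1,g_3), S(f_2,g_3)) all reduce to 0 modulo the current basis, so we have a Gröbner basis.
Inter-reduce: drop elements whose leading term is divisible by another's, tail-reduce, and make monic.

G = {x_1 + x_2**2 - 3*x_2 - 2, x_2**3 + x_2 - 3}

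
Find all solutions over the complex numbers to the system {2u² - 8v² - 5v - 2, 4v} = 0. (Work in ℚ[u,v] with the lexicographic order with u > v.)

{(-1, 0), (1, 0)}

Compute a lex Gröbner basis by Buchberger's algorithm.
f_1 = 2u² - 8v² - 5v - 2, LT = u².
f_2 = 4v, LT = v.

The S-polynomials (S(f_1,f_2)) all reduce to 0 modulo the current basis, so we have a Gröbner basis.
Inter-reduce: drop elements whose leading term is divisible by another's, tail-reduce, and make monic.
Reduced Gröbner basis: {u² - 1, v}.

Since the basis is lex-ordered, v is univariate in v. Its roots are {0}. Back-substituting each root into the other basis elements fixes the other coordinates.
  v = 0: the earlier basis element becomes u² - 1 = 0, giving u = -1, 1 — points (-1, 0), (1, 0).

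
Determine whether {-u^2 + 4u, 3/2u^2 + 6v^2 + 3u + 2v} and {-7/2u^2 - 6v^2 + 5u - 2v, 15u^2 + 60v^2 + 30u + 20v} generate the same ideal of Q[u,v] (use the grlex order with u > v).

Two ideals are equal iff their reduced Gröbner bases coincide (the reduced basis is unique for a fixed ordering).
Buchberger on the first generating set:
f_1 = -u^2 + 4u, LT = u^2.
f_2 = 3/2u^2 + 6v^2 + 3u + 2v, LT = u^2.

S(f_1,f_2): lcm = u^2. S = -4v^2 - 6u - 4/3v.
  leading term v^2: no divisor's leading term divides it; move -4v^2 to the remainder.
  leading term u: no divisor's leading term divides it; move -6u to the remainder.
  leading term v: no divisor's leading term divides it; move -4/3v to the remainder.
  remainder -4v^2 - 6u - 4/3v ≠ 0; add g_3 = -4v^2 - 6u - 4/3v to the basis.

The other S-polynomials (S(f_1,g_3), S(f_2,g_3)) all reduce to 0 modulo the current basis, so we have a Gröbner basis.
Inter-reduce: drop elements whose leading term is divisible by another's, tail-reduce, and make monic.
Reduced Gröbner basis: {u^2 - 4u, v^2 + 3/2u + 1/3v}.

Buchberger on the second generating set:
h_1 = -7/2u^2 - 6v^2 + 5u - 2v, LT = u^2.
h_2 = 15u^2 + 60v^2 + 30u + 20v, LT = u^2.

S(h_1,h_2): lcm = u^2. S = -16/7v^2 - 24/7u - 16/21v.
  leading term v^2: no divisor's leading term divides it; move -16/7v^2 to the remainder.
  leading term u: no divisor's leading term divides it; move -24/7u to the remainder.
  leading term v: no divisor's leading term divides it; move -16/21v to the remainder.
  remainder -16/7v^2 - 24/7u - 16/21v ≠ 0; add k_3 = -16/7v^2 - 24/7u - 16/21v to the basis.

The other S-polynomials (S(h_1,k_3), S(h_2,k_3)) all reduce to 0 modulo the current basis, so we have a Gröbner basis.
Inter-reduce: drop elements whose leading term is divisible by another's, tail-reduce, and make monic.
Reduced Gröbner basis: {u^2 - 4u, v^2 + 3/2u + 1/3v}.

These coincide, so the ideals are equal.

Yes, the ideals are equal.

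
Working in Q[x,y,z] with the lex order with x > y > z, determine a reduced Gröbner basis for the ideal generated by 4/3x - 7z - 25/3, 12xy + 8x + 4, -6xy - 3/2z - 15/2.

f_1 = 4/3x - 7z - 25/3, LT = x.
f_2 = 12xy + 8x + 4, LT = xy.
f_3 = -6xy - 3/2z - 15/2, LT = xy.

S(f_1,f_2): lcm = xy. S = -2/3x - 21/4yz - 25/4y - 1/3.
  leading term x: subtract (-1/2)·f_1 from -2/3x - 21/4yz - 25/4y - 1/3 → -21/4yz - 25/4y - 7/2z - 9/2
  leading term yz: no divisor's leading term divides it; move -21/4yz to the remainder.
  leading term y: no divisor's leading term divides it; move -25/4y to the remainder.
  leading term z: no divisor's leading term divides it; move -7/2z to the remainder.
  leading term 1: no divisor's leading term divides it; move -9/2 to the remainder.
  remainder -21/4yz - 25/4y - 7/2z - 9/2 ≠ 0; add g_4 = -21/4yz - 25/4y - 7/2z - 9/2 to the basis.

S(f_1,f_3): lcm = xy. S = -21/4yz - 25/4y - 1/4z - 5/4.
  leading term yz: subtract (1)·g_4 from -21/4yz - 25/4y - 1/4z - 5/4 → 13/4z + 13/4
  leading term z: no divisor's leading term divides it; move 13/4z to the remainder.
  leading term 1: no divisor's leading term divides it; move 13/4 to the remainder.
  remainder 13/4z + 13/4 ≠ 0; add g_5 = 13/4z + 13/4 to the basis.

S(g_4,g_5): lcm = yz. S = 4/21y + 2/3z + 6/7.
  leading term y: no divisor's leading term divides it; move 4/21y to the remainder.
  leading term z: subtract (8/39)·g_5 from 2/3z + 6/7 → 4/21
  leading term 1: no divisor's leading term divides it; move 4/21 to the remainder.
  remainder 4/21y + 4/21 ≠ 0; add g_6 = 4/21y + 4/21 to the basis.

The other S-polynomials (S(f_2,f_3), S(f_1,g_4), S(f_2,g_4), S(f_3,g_4), S(f_1,g_5), S(f_2,g_5), S(f_3,g_5), S(f_1,g_6), S(f_2,g_6), S(f_3,g_6), S(g_4,g_6), S(g_5,g_6)) all reduce to 0 modulo the current basis, so we have a Gröbner basis.
Inter-reduce: drop elements whose leading term is divisible by another's, tail-reduce, and make monic.

G = {x - 1, y + 1, z + 1}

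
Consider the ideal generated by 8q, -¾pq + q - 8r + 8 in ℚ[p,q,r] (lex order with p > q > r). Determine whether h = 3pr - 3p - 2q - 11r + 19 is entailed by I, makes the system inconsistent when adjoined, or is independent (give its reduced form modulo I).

First compute the reduced Gröbner basis of I by Buchberger's algorithm.
f_1 = 8q, LT = q.
f_2 = -¾pq + q - 8r + 8, LT = pq.

S(f_1,f_2): lcm = pq. S = 4/3q - 32/3r + 32/3.
  reduce S modulo (f_1, f_2):
  remainder -32/3r + 32/3 ≠ 0; add k_3 = -32/3r + 32/3 to the basis.

The other S-polynomials (S(f_1,k_3), S(f_2,k_3)) all reduce to 0 modulo the current basis, so we have a Gröbner basis.
Inter-reduce: drop elements whose leading term is divisible by another's, tail-reduce, and make monic.
Reduced Gröbner basis: {q, r - 1}.
Label its elements g_1 = q, g_2 = r - 1.

Reduce h = 3pr - 3p - 2q - 11r + 19 modulo G:
  leading term pr: subtract (3p)·g_2 from 3pr - 3p - 2q - 11r + 19 → -2q - 11r + 19
  leading term q: subtract (-2)·g_1 from -2q - 11r + 19 → -11r + 19
  leading term r: subtract (-11)·g_2 from -11r + 19 → 8
  leading term 1: no divisor's leading term divides it; move 8 to the remainder.
  normal form = 8.
The normal form is nonzero, so h ∉ I. Since h minus its normal form lies in I, I + (h) = I + (n) where n = 8; decide whether this ideal is the whole ring.
Here n = 8 is a nonzero constant, hence a unit: 1 ∈ I + (h), the Gröbner basis of I + (h) is {1}, and the enlarged system has no common solution — adjoining h is inconsistent.

Adjoining 3pr - 3p - 2q - 11r + 19 makes the ideal the whole ring: the system is inconsistent.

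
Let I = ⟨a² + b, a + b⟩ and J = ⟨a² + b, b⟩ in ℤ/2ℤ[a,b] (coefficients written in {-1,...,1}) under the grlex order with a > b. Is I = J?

No, the ideals differ.

For a fixed monomial order, each ideal has a unique reduced Gröbner basis; comparing bases decides equality.
Buchberger on the first generating set:
f_1 = a² + b, LT = a².
f_2 = a + b, LT = a.

S(f_1,f_2): lcm = a². S = ab + b.
  reduce S modulo (f_1, f_2):
  remainder b² + b ≠ 0; add g_3 = b² + b to the basis.

The other S-polynomials (S(f_1,g_3), S(f_2,g_3)) all reduce to 0 modulo the current basis, so we have a Gröbner basis.
Inter-reduce: drop elements whose leading term is divisible by another's, tail-reduce, and make monic.
Reduced Gröbner basis: {b² + b, a + b}.

Buchberger on the second generating set:
h_1 = a² + b, LT = a².
h_2 = b, LT = b.

The S-polynomials (S(h_1,h_2)) all reduce to 0 modulo the current basis, so we have a Gröbner basis.
Inter-reduce: drop elements whose leading term is divisible by another's, tail-reduce, and make monic.
Reduced Gröbner basis: {a², b}.

These differ, so the ideals are not equal.
The same test decides containment: I ⊆ J iff every generator of I reduces to 0 modulo a Gröbner basis of J.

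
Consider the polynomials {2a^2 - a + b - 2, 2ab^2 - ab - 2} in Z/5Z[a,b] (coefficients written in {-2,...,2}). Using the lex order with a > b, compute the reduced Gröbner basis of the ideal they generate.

f_1 = 2a^2 - a + b - 2, LT = a^2.
f_2 = 2ab^2 - ab - 2, LT = ab^2.

S(f_1,f_2): lcm = a^2b^2. S = -2a^2b + 2ab^2 + a - 2b^3 - b^2.
  reduce S modulo (f_1, f_2):
  remainder a - 2b^3 - 2b + 2 ≠ 0; add g_3 = a - 2b^3 - 2b + 2 to the basis.

S(f_2,g_3): lcm = ab^2. S = 2ab + 2b^5 + 2b^3 - 2b^2 - 1.
  reduce S modulo (f_1, f_2, g_3):
  remainder 2b^5 - b^4 + 2b^3 + 2b^2 + b - 1 ≠ 0; add g_4 = 2b^5 - b^4 + 2b^3 + 2b^2 + b - 1 to the basis.

The other S-polynomials (S(f_1,g_3), S(f_1,g_4), S(f_2,g_4), S(g_3,g_4)) all reduce to 0 modulo the current basis, so we have a Gröbner basis.
Inter-reduce: drop elements whose leading term is divisible by another's, tail-reduce, and make monic.

G = {a - 2b^3 - 2b + 2, b^5 + 2b^4 + b^3 + b^2 - 2b + 2}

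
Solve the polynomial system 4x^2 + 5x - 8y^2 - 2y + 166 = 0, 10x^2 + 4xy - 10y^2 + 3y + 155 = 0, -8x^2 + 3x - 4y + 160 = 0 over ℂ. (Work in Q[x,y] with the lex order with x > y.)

Compute a lex Gröbner basis by Buchberger's algorithm.
f_1 = 4x^2 + 5x - 8y^2 - 2y + 166, LT = x^2.
f_2 = 10x^2 + 4xy - 10y^2 + 3y + 155, LT = x^2.
f_3 = -8x^2 + 3x - 4y + 160, LT = x^2.

S(f_1,f_2): lcm = x^2. S = -2/5xy + 5/4x - y^2 - 4/5y + 26.
  leading term xy: no divisor's leading term divides it; move -2/5xy to the remainder.
  leading term x: no divisor's leading term divides it; move 5/4x to the remainder.
  leading term y^2: no divisor's leading term divides it; move -y^2 to the remainder.
  leading term y: no divisor's leading term divides it; move -4/5y to the remainder.
  leading term 1: no divisor's leading term divides it; move 26 to the remainder.
  remainder -2/5xy + 5/4x - y^2 - 4/5y + 26 ≠ 0; add h_4 = -2/5xy + 5/4x - y^2 - 4/5y + 26 to the basis.

S(f_1,f_3): lcm = x^2. S = 13/8x - 2y^2 - y + 123/2.
  leading term x: no divisor's leading term divides it; move 13/8x to the remainder.
  leading term y^2: no divisor's leading term divides it; move -2y^2 to the remainder.
  leading term y: no divisor's leading term divides it; move -y to the remainder.
  leading term 1: no divisor's leading term divides it; move 123/2 to the remainder.
  remainder 13/8x - 2y^2 - y + 123/2 ≠ 0; add h_5 = 13/8x - 2y^2 - y + 123/2 to the basis.

S(f_1,h_4): lcm = x^2y. S = 25/8x^2 - 5/2xy^2 - 3/4xy + 65x - 2y^3 - 1/2y^2 + 83/2y.
  leading term x^2: subtract (25/32)·f_1 from 25/8x^2 - 5/2xy^2 - 3/4xy + 65x - 2y^3 - 1/2y^2 + 83/2y → -5/2xy^2 - 3/4xy + 1955/32x - 2y^3 + 23/4y^2 + 689/16y - 2075/16
  leading term xy^2: subtract (25/4y)·h_4 from -5/2xy^2 - 3/4xy + 1955/32x - 2y^3 + 23/4y^2 + 689/16y - 2075/16 → -137/16xy + 1955/32x + 17/4y^3 + 43/4y^2 - 1911/16y - 2075/16
  leading term xy: subtract (685/32)·h_4 from -137/16xy + 1955/32x + 17/4y^3 + 43/4y^2 - 1911/16y - 2075/16 → 4395/128x + 17/4y^3 + 1029/32y^2 - 1637/16y - 2745/4
  leading term x: subtract (4395/208)·h_5 from 4395/128x + 17/4y^3 + 1029/32y^2 - 1637/16y - 2745/4 → 17/4y^3 + 30957/416y^2 - 8443/104y - 826065/416
  leading term y^3: no divisor's leading term divides it; move 17/4y^3 to the remainder.
  leading term y^2: no divisor's leading term divides it; move 30957/416y^2 to the remainder.
  leading term y: no divisor's leading term divides it; move -8443/104y to the remainder.
  leading term 1: no divisor's leading term divides it; move -826065/416 to the remainder.
  remainder 17/4y^3 + 30957/416y^2 - 8443/104y - 826065/416 ≠ 0; add h_6 = 17/4y^3 + 30957/416y^2 - 8443/104y - 826065/416 to the basis.

S(f_3,h_4): lcm = x^2y. S = 25/8x^2 - 5/2xy^2 - 19/8xy + 65x + 1/2y^2 - 20y.
  leading term x^2: subtract (25/32)·f_1 from 25/8x^2 - 5/2xy^2 - 19/8xy + 65x + 1/2y^2 - 20y → -5/2xy^2 - 19/8xy + 1955/32x + 27/4y^2 - 295/16y - 2075/16
  leading term xy^2: subtract (25/4y)·h_4 from -5/2xy^2 - 19/8xy + 1955/32x + 27/4y^2 - 295/16y - 2075/16 → -163/16xy + 1955/32x + 25/4y^3 + 47/4y^2 - 2895/16y - 2075/16
  leading term xy: subtract (815/32)·h_4 from -163/16xy + 1955/32x + 25/4y^3 + 47/4y^2 - 2895/16y - 2075/16 → 3745/128x + 25/4y^3 + 1191/32y^2 - 2569/16y - 6335/8
  leading term x: subtract (3745/208)·h_5 from 3745/128x + 25/4y^3 + 1191/32y^2 - 2569/16y - 6335/8 → 25/4y^3 + 30463/416y^2 - 7413/52y - 790055/416
  leading term y^3: subtract (25/17)·h_6 from 25/4y^3 + 30463/416y^2 - 7413/52y - 790055/416 → -7531/208y^2 - 40967/1768y + 3610345/3536
  leading term y^2: no divisor's leading term divides it; move -7531/208y^2 to the remainder.
  leading term y: no divisor's leading term divides it; move -40967/1768y to the remainder.
  leading term 1: no divisor's leading term divides it; move 3610345/3536 to the remainder.
  remainder -7531/208y^2 - 40967/1768y + 3610345/3536 ≠ 0; add h_7 = -7531/208y^2 - 40967/1768y + 3610345/3536 to the basis.

S(f_1,h_5): lcm = x^2. S = 16/13xy^2 + 8/13xy - 1903/52x - 2y^2 - 1/2y + 83/2.
  leading term xy^2: subtract (-40/13y)·h_4 from 16/13xy^2 + 8/13xy - 1903/52x - 2y^2 - 1/2y + 83/2 → 58/13xy - 1903/52x - 40/13y^3 - 58/13y^2 + 159/2y + 83/2
  leading term xy: subtract (-145/13)·h_4 from 58/13xy - 1903/52x - 40/13y^3 - 58/13y^2 + 159/2y + 83/2 → -589/26x - 40/13y^3 - 203/13y^2 + 1835/26y + 663/2
  leading term x: subtract (-2356/169)·h_5 from -589/26x - 40/13y^3 - 203/13y^2 + 1835/26y + 663/2 → -40/13y^3 - 7351/169y^2 + 19143/338y + 401835/338
  leading term y^3: subtract (-160/221)·h_6 from -40/13y^3 - 7351/169y^2 + 19143/338y + 401835/338 → 1754/169y^2 - 12289/5746y - 1429455/5746
  leading term y^2: subtract (-28064/97903)·h_7 from 1754/169y^2 - 12289/5746y - 1429455/5746 → -29228687/3328702y + 146143435/3328702
  leading term y: no divisor's leading term divides it; move -29228687/3328702y to the remainder.
  leading term 1: no divisor's leading term divides it; move 146143435/3328702 to the remainder.
  remainder -29228687/3328702y + 146143435/3328702 ≠ 0; add h_8 = -29228687/3328702y + 146143435/3328702 to the basis.

The other S-polynomials (S(f_2,f_3), S(f_2,h_4), S(f_2,h_5), S(f_3,h_5), S(h_4,h_5), S(f_1,h_6), S(f_2,h_6), S(f_3,h_6), S(h_4,h_6), S(h_5,h_6), S(f_1,h_7), S(f_2,h_7), S(f_3,h_7), S(h_4,h_7), S(h_5,h_7), S(h_6,h_7), S(f_1,h_8), S(f_2,h_8), S(f_3,h_8), S(h_4,h_8), S(h_5,h_8), S(h_6,h_8), S(h_7,h_8)) all reduce to 0 modulo the current basis, so we have a Gröbner basis.
Inter-reduce: drop elements whose leading term is divisible by another's, tail-reduce, and make monic.
Reduced Gröbner basis: {x + 4, y - 5}.

Since the basis is lex-ordered, y - 5 is univariate in y. Its roots are {5}. Back-substituting each root into the other basis elements fixes the other coordinates.
  y = 5: the earlier basis element becomes x + 4 = 0, giving x = -4 — point (-4, 5).

{(-4, 5)}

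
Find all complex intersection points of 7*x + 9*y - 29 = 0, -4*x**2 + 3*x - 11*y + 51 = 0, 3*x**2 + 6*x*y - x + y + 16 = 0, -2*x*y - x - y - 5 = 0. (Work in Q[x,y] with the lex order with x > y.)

Compute a lex Gröbner basis by Buchberger's algorithm.
f_1 = 7*x + 9*y - 29, LT = x.
f_2 = -4*x**2 + 3*x - 11*y + 51, LT = x**2.
f_3 = 3*x**2 + 6*x*y - x + y + 16, LT = x**2.
f_4 = -2*x*y - x - y - 5, LT = x*y.

S(f_1,f_2): lcm = x**2. S = 9/7*x*y - 95/28*x - 11/4*y + 51/4.
  leading term x*y: subtract (9/49*y)·f_1 from 9/7*x*y - 95/28*x - 11/4*y + 51/4 → -95/28*x - 81/49*y**2 + 505/196*y + 51/4
  leading term x: subtract (-95/196)·f_1 from -95/28*x - 81/49*y**2 + 505/196*y + 51/4 → -81/49*y**2 + 340/49*y - 64/49
  leading term y**2: no divisor's leading term divides it; move -81/49*y**2 to the remainder.
  leading term y: no divisor's leading term divides it; move 340/49*y to the remainder.
  leading term 1: no divisor's leading term divides it; move -64/49 to the remainder.
  remainder -81/49*y**2 + 340/49*y - 64/49 ≠ 0; add h_5 = -81/49*y**2 + 340/49*y - 64/49 to the basis.

S(f_1,f_3): lcm = x**2. S = -5/7*x*y - 80/21*x - 1/3*y - 16/3.
  leading term x*y: subtract (-5/49*y)·f_1 from -5/7*x*y - 80/21*x - 1/3*y - 16/3 → -80/21*x + 45/49*y**2 - 484/147*y - 16/3
  leading term x: subtract (-80/147)·f_1 from -80/21*x + 45/49*y**2 - 484/147*y - 16/3 → 45/49*y**2 + 236/147*y - 3104/147
  leading term y**2: subtract (-5/9)·h_5 from 45/49*y**2 + 236/147*y - 3104/147 → 344/63*y - 1376/63
  leading term y: no divisor's leading term divides it; move 344/63*y to the remainder.
  leading term 1: no divisor's leading term divides it; move -1376/63 to the remainder.
  remainder 344/63*y - 1376/63 ≠ 0; add h_6 = 344/63*y - 1376/63 to the basis.

The other S-polynomials (S(f_1,f_4), S(f_2,f_3), S(f_2,f_4), S(f_3,f_4), S(f_1,h_5), S(f_2,h_5), S(f_3,h_5), S(f_4,h_5), S(f_1,h_6), S(f_2,h_6), S(f_3,h_6), S(f_4,h_6), S(h_5,h_6)) all reduce to 0 modulo the current basis, so we have a Gröbner basis.
Inter-reduce: drop elements whose leading term is divisible by another's, tail-reduce, and make monic.
Reduced Gröbner basis: {x + 1, y - 4}.

Since the basis is lex-ordered, y - 4 is univariate in y. Its roots are {4}. Back-substituting each root into the other basis elements fixes the other coordinates.
  y = 4: the earlier basis element becomes x + 1 = 0, giving x = -1 — point (-1, 4).

{(-1, 4)}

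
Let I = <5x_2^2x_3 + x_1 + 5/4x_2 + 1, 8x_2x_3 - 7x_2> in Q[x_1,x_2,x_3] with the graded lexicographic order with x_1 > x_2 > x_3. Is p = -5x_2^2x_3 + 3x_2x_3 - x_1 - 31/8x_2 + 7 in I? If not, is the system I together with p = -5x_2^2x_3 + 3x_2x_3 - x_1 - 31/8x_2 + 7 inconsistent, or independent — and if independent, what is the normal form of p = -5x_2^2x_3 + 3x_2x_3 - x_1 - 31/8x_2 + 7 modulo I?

Adjoining -5x_2^2x_3 + 3x_2x_3 - x_1 - 31/8x_2 + 7 makes the ideal the whole ring: the system is inconsistent.

First compute the reduced Gröbner basis of I by Buchberger's algorithm.
f_1 = 5x_2^2x_3 + x_1 + 5/4x_2 + 1, LT = x_2^2x_3.
f_2 = 8x_2x_3 - 7x_2, LT = x_2x_3.

S(f_1,f_2): lcm = x_2^2x_3. S = 7/8x_2^2 + 1/5x_1 + 1/4x_2 + 1/5.
  leading term x_2^2: no divisor's leading term divides it; move 7/8x_2^2 to the remainder.
  leading term x_1: no divisor's leading term divides it; move 1/5x_1 to the remainder.
  leading term x_2: no divisor's leading term divides it; move 1/4x_2 to the remainder.
  leading term 1: no divisor's leading term divides it; move 1/5 to the remainder.
  remainder 7/8x_2^2 + 1/5x_1 + 1/4x_2 + 1/5 ≠ 0; add h_3 = 7/8x_2^2 + 1/5x_1 + 1/4x_2 + 1/5 to the basis.

S(f_1,h_3): lcm = x_2^2x_3. S = -8/35x_1x_3 - 2/7x_2x_3 + 1/5x_1 + 1/4x_2 - 8/35x_3 + 1/5.
  leading term x_1x_3: no divisor's leading term divides it; move -8/35x_1x_3 to the remainder.
  leading term x_2x_3: subtract (-1/28)·f_2 from -2/7x_2x_3 + 1/5x_1 + 1/4x_2 - 8/35x_3 + 1/5 → 1/5x_1 - 8/35x_3 + 1/5
  leading term x_1: no divisor's leading term divides it; move 1/5x_1 to the remainder.
  leading term x_3: no divisor's leading term divides it; move -8/35x_3 to the remainder.
  leading term 1: no divisor's leading term divides it; move 1/5 to the remainder.
  remainder -8/35x_1x_3 + 1/5x_1 - 8/35x_3 + 1/5 ≠ 0; add h_4 = -8/35x_1x_3 + 1/5x_1 - 8/35x_3 + 1/5 to the basis.

The other S-polynomials (S(f_2,h_3), S(f_1,h_4), S(f_2,h_4), S(h_3,h_4)) all reduce to 0 modulo the current basis, so we have a Gröbner basis.
Inter-reduce: drop elements whose leading term is divisible by another's, tail-reduce, and make monic.
Reduced Gröbner basis: {x_1x_3 - 7/8x_1 + x_3 - 7/8, x_2^2 + 8/35x_1 + 2/7x_2 + 8/35, x_2x_3 - 7/8x_2}.
Label its elements g_1 = x_1x_3 - 7/8x_1 + x_3 - 7/8, g_2 = x_2^2 + 8/35x_1 + 2/7x_2 + 8/35, g_3 = x_2x_3 - 7/8x_2.

Reduce p = -5x_2^2x_3 + 3x_2x_3 - x_1 - 31/8x_2 + 7 modulo G:
  leading term x_2^2x_3: subtract (-5x_3)·g_2 from -5x_2^2x_3 + 3x_2x_3 - x_1 - 31/8x_2 + 7 → 8/7x_1x_3 + 31/7x_2x_3 - x_1 - 31/8x_2 + 8/7x_3 + 7
  leading term x_1x_3: subtract (8/7)·g_1 from 8/7x_1x_3 + 31/7x_2x_3 - x_1 - 31/8x_2 + 8/7x_3 + 7 → 31/7x_2x_3 - 31/8x_2 + 8
  leading term x_2x_3: subtract (31/7)·g_3 from 31/7x_2x_3 - 31/8x_2 + 8 → 8
  leading term 1: no divisor's leading term divides it; move 8 to the remainder.
  normal form = 8.
The normal form is nonzero, so p ∉ I. Since p minus its normal form lies in I, I + (p) = I + (r) where r = 8; decide whether this ideal is the whole ring.
Here r = 8 is a nonzero constant, hence a unit: 1 ∈ I + (p), the Gröbner basis of I + (p) is {1}, and the enlarged system has no common solution — adjoining p is inconsistent.

Ideal membership is decidable via reduction modulo a Gröbner basis.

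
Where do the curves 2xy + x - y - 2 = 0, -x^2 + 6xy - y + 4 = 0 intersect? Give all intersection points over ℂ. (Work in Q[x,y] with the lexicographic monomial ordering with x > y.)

{(2, 0), (-9/4 + sqrt(105)/4, -41/16 - 3*sqrt(105)/16), (-sqrt(105)/4 - 9/4, -41/16 + 3*sqrt(105)/16)}

Compute a lex Gröbner basis by Buchberger's algorithm.
f_1 = 2xy + x - y - 2, LT = xy.
f_2 = -x^2 + 6xy - y + 4, LT = x^2.

S(f_1,f_2): lcm = x^2y. S = 1/2x^2 + 6xy^2 - 1/2xy - x - y^2 + 4y.
  leading term x^2: subtract (-1/2)·f_2 from 1/2x^2 + 6xy^2 - 1/2xy - x - y^2 + 4y → 6xy^2 + 5/2xy - x - y^2 + 7/2y + 2
  leading term xy^2: subtract (3y)·f_1 from 6xy^2 + 5/2xy - x - y^2 + 7/2y + 2 → -1/2xy - x + 2y^2 + 19/2y + 2
  leading term xy: subtract (-1/4)·f_1 from -1/2xy - x + 2y^2 + 19/2y + 2 → -3/4x + 2y^2 + 37/4y + 3/2
  leading term x: no divisor's leading term divides it; move -3/4x to the remainder.
  leading term y^2: no divisor's leading term divides it; move 2y^2 to the remainder.
  leading term y: no divisor's leading term divides it; move 37/4y to the remainder.
  leading term 1: no divisor's leading term divides it; move 3/2 to the remainder.
  remainder -3/4x + 2y^2 + 37/4y + 3/2 ≠ 0; add h_3 = -3/4x + 2y^2 + 37/4y + 3/2 to the basis.

S(f_1,h_3): lcm = xy. S = 1/2x + 8/3y^3 + 37/3y^2 + 3/2y - 1.
  leading term x: subtract (-2/3)·h_3 from 1/2x + 8/3y^3 + 37/3y^2 + 3/2y - 1 → 8/3y^3 + 41/3y^2 + 23/3y
  leading term y^3: no divisor's leading term divides it; move 8/3y^3 to the remainder.
  leading term y^2: no divisor's leading term divides it; move 41/3y^2 to the remainder.
  leading term y: no divisor's leading term divides it; move 23/3y to the remainder.
  remainder 8/3y^3 + 41/3y^2 + 23/3y ≠ 0; add h_4 = 8/3y^3 + 41/3y^2 + 23/3y to the basis.

S(f_2,h_3): lcm = x^2. S = 8/3xy^2 + 19/3xy + 2x + y - 4.
  leading term xy^2: subtract (4/3y)·f_1 from 8/3xy^2 + 19/3xy + 2x + y - 4 → 5xy + 2x + 4/3y^2 + 11/3y - 4
  leading term xy: subtract (5/2)·f_1 from 5xy + 2x + 4/3y^2 + 11/3y - 4 → -1/2x + 4/3y^2 + 37/6y + 1
  leading term x: subtract (2/3)·h_3 from -1/2x + 4/3y^2 + 37/6y + 1 → 0
  remainder 0.

S(f_1,h_4): lcm = xy^3. S = -37/8xy^2 - 23/8xy - 1/2y^3 - y^2.
  leading term xy^2: subtract (-37/16y)·f_1 from -37/8xy^2 - 23/8xy - 1/2y^3 - y^2 → -9/16xy - 1/2y^3 - 53/16y^2 - 37/8y
  leading term xy: subtract (-9/32)·f_1 from -9/16xy - 1/2y^3 - 53/16y^2 - 37/8y → 9/32x - 1/2y^3 - 53/16y^2 - 157/32y - 9/16
  leading term x: subtract (-3/8)·h_3 from 9/32x - 1/2y^3 - 53/16y^2 - 157/32y - 9/16 → -1/2y^3 - 41/16y^2 - 23/16y
  leading term y^3: subtract (-3/16)·h_4 from -1/2y^3 - 41/16y^2 - 23/16y → 0
  remainder 0.

S(f_2,h_4): leading monomials are coprime, so the S-polynomial reduces to 0 (Buchberger's first criterion).
S(h_3,h_4): leading monomials are coprime, so the S-polynomial reduces to 0 (Buchberger's first criterion).
Every S-polynomial of the final basis reduces to 0, so we have a Gröbner basis.
Inter-reduce: drop elements whose leading term is divisible by another's, tail-reduce, and make monic.
Reduced Gröbner basis: {x - 8/3y^2 - 37/3y - 2, y^3 + 41/8y^2 + 23/8y}.

From the last basis element, y^3 + 41/8y^2 + 23/8y = 0, so y takes values in {0, -41/16 - 3*sqrt(105)/16, -41/16 + 3*sqrt(105)/16}. Each choice, substituted upward through the basis, yields the corresponding point(s) of the solution set.
  y = 0: the earlier basis element becomes x - 2 = 0, giving x = 2 — point (2, 0).
  y = -41/16 - 3*sqrt(105)/16: the earlier basis element becomes x - sqrt(105)/4 + 9/4 = 0, giving x = -9/4 + sqrt(105)/4 — point (-9/4 + sqrt(105)/4, -41/16 - 3*sqrt(105)/16).
  y = -41/16 + 3*sqrt(105)/16: the earlier basis element becomes x + 9/4 + sqrt(105)/4 = 0, giving x = -sqrt(105)/4 - 9/4 — point (-sqrt(105)/4 - 9/4, -41/16 + 3*sqrt(105)/16).
Each listed point satisfies every original equation (direct substitution).
This is the nonlinear analogue of row-reducing a linear system.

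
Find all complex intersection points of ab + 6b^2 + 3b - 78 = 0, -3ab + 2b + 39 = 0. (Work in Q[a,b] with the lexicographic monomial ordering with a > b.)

Compute a lex Gröbner basis by Buchberger's algorithm.
f_1 = ab + 6b^2 + 3b - 78, LT = ab.
f_2 = -3ab + 2b + 39, LT = ab.

S(f_1,f_2): lcm = ab. S = 6b^2 + 11/3b - 65.
  leading term b^2: no divisor's leading term divides it; move 6b^2 to the remainder.
  leading term b: no divisor's leading term divides it; move 11/3b to the remainder.
  leading term 1: no divisor's leading term divides it; move -65 to the remainder.
  remainder 6b^2 + 11/3b - 65 ≠ 0; add h_3 = 6b^2 + 11/3b - 65 to the basis.

S(f_1,h_3): lcm = ab^2. S = -11/18ab + 65/6a + 6b^3 + 3b^2 - 78b.
  leading term ab: subtract (-11/18)·f_1 from -11/18ab + 65/6a + 6b^3 + 3b^2 - 78b → 65/6a + 6b^3 + 20/3b^2 - 457/6b - 143/3
  leading term a: no divisor's leading term divides it; move 65/6a to the remainder.
  leading term b^3: subtract (b)·h_3 from 6b^3 + 20/3b^2 - 457/6b - 143/3 → 3b^2 - 67/6b - 143/3
  leading term b^2: subtract (1/2)·h_3 from 3b^2 - 67/6b - 143/3 → -13b - 91/6
  leading term b: no divisor's leading term divides it; move -13b to the remainder.
  leading term 1: no divisor's leading term divides it; move -91/6 to the remainder.
  remainder 65/6a - 13b - 91/6 ≠ 0; add h_4 = 65/6a - 13b - 91/6 to the basis.

S(f_2,h_3): lcm = ab^2. S = -11/18ab + 65/6a - 2/3b^2 - 13b.
  leading term ab: subtract (-11/18)·f_1 from -11/18ab + 65/6a - 2/3b^2 - 13b → 65/6a + 3b^2 - 67/6b - 143/3
  leading term a: subtract (1)·h_4 from 65/6a + 3b^2 - 67/6b - 143/3 → 3b^2 + 11/6b - 65/2
  leading term b^2: subtract (1/2)·h_3 from 3b^2 + 11/6b - 65/2 → 0
  remainder 0.

S(f_1,h_4): lcm = ab. S = 36/5b^2 + 22/5b - 78.
  leading term b^2: subtract (6/5)·h_3 from 36/5b^2 + 22/5b - 78 → 0
  remainder 0.

S(f_2,h_4): lcm = ab. S = 6/5b^2 + 11/15b - 13.
  leading term b^2: subtract (1/5)·h_3 from 6/5b^2 + 11/15b - 13 → 0
  remainder 0.

S(h_3,h_4): leading monomials are coprime, so the S-polynomial reduces to 0 (Buchberger's first criterion).
Every S-polynomial of the final basis reduces to 0, so we have a Gröbner basis.
Inter-reduce: drop elements whose leading term is divisible by another's, tail-reduce, and make monic.
Reduced Gröbner basis: {a - 6/5b - 7/5, b^2 + 11/18b - 65/6}.

Since the basis is lex-ordered, b^2 + 11/18b - 65/6 is univariate in b. Its roots are {-65/18, 3}. Back-substituting each root into the other basis elements fixes the other coordinates.
  b = -65/18: the earlier basis element becomes a + 44/15 = 0, giving a = -44/15 — point (-44/15, -65/18).
  b = 3: the earlier basis element becomes a - 5 = 0, giving a = 5 — point (5, 3).

{(-44/15, -65/18), (5, 3)}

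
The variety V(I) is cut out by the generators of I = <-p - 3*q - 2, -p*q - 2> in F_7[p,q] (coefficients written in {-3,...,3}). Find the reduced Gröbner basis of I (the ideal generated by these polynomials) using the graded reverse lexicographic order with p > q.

f_1 = -p - 3*q - 2, LT = p.
f_2 = -p*q - 2, LT = p*q.

S(f_1,f_2): lcm = p*q. S = 3*q**2 + 2*q - 2.
  reduce S modulo (f_1, f_2):
  remainder 3*q**2 + 2*q - 2 ≠ 0; add g_3 = 3*q**2 + 2*q - 2 to the basis.

The other S-polynomials (S(f_1,g_3), S(f_2,g_3)) all reduce to 0 modulo the current basis, so we have a Gröbner basis.
Inter-reduce: drop elements whose leading term is divisible by another's, tail-reduce, and make monic.

G = {q**2 + 3*q - 3, p + 3*q + 2}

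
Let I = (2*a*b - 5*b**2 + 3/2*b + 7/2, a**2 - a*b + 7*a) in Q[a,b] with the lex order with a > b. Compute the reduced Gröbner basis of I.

G = {a - 15/7*b**3 - 58/7*b**2 + 117/28*b + 25/4, b**4 + 58/15*b**3 - 187/60*b**2 - 77/30*b + 49/60}

f_1 = 2*a*b - 5*b**2 + 3/2*b + 7/2, LT = a*b.
f_2 = a**2 - a*b + 7*a, LT = a**2.

S(f_1,f_2): lcm = a**2*b. S = -3/2*a*b**2 - 25/4*a*b + 7/4*a.
  reduce S modulo (f_1, f_2):
  remainder 7/4*a - 15/4*b**3 - 29/2*b**2 + 117/16*b + 175/16 ≠ 0; add g_3 = 7/4*a - 15/4*b**3 - 29/2*b**2 + 117/16*b + 175/16 to the basis.

S(f_1,g_3): lcm = a*b. S = 15/7*b**4 + 58/7*b**3 - 187/28*b**2 - 11/2*b + 7/4.
  reduce S modulo (f_1, f_2, g_3):
  remainder 15/7*b**4 + 58/7*b**3 - 187/28*b**2 - 11/2*b + 7/4 ≠ 0; add g_4 = 15/7*b**4 + 58/7*b**3 - 187/28*b**2 - 11/2*b + 7/4 to the basis.

The other S-polynomials (S(f_2,g_3), S(f_1,g_4), S(f_2,g_4), S(g_3,g_4)) all reduce to 0 modulo the current basis, so we have a Gröbner basis.
Inter-reduce: drop elements whose leading term is divisible by another's, tail-reduce, and make monic.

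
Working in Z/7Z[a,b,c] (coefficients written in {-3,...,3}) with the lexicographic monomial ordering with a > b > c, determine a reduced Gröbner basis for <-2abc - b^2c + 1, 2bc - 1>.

f_1 = -2abc - b^2c + 1, LT = abc.
f_2 = 2bc - 1, LT = bc.

S(f_1,f_2): lcm = abc. S = -3a - 3b^2c + 3.
  leading term a: no divisor's leading term divides it; move -3a to the remainder.
  leading term b^2c: subtract (2b)·f_2 from -3b^2c + 3 → 2b + 3
  leading term b: no divisor's leading term divides it; move 2b to the remainder.
  leading term 1: no divisor's leading term divides it; move 3 to the remainder.
  remainder -3a + 2b + 3 ≠ 0; add g_3 = -3a + 2b + 3 to the basis.

The other S-polynomials (S(f_1,g_3), S(f_2,g_3)) all reduce to 0 modulo the current basis, so we have a Gröbner basis.
Inter-reduce: drop elements whose leading term is divisible by another's, tail-reduce, and make monic.

G = {a - 3b - 1, bc + 3}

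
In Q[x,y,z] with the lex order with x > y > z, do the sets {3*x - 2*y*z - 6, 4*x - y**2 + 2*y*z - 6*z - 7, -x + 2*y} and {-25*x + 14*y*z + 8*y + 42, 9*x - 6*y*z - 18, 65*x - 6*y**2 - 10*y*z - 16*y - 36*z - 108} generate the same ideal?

Yes, the ideals are equal.

Equality of ideals is decidable: compute both reduced Gröbner bases (unique for the ordering) and check whether they agree.
Buchberger on the first generating set:
f_1 = 3*x - 2*y*z - 6, LT = x.
f_2 = 4*x - y**2 + 2*y*z - 6*z - 7, LT = x.
f_3 = -x + 2*y, LT = x.

S(f_1,f_2): lcm = x. S = 1/4*y**2 - 7/6*y*z + 3/2*z - 1/4.
  reduce S modulo (f_1, f_2, f_3):
  remainder 1/4*y**2 - 7/6*y*z + 3/2*z - 1/4 ≠ 0; add g_4 = 1/4*y**2 - 7/6*y*z + 3/2*z - 1/4 to the basis.

S(f_1,f_3): lcm = x. S = -2/3*y*z + 2*y - 2.
  reduce S modulo (f_1, f_2, f_3, g_4):
  remainder -2/3*y*z + 2*y - 2 ≠ 0; add g_5 = -2/3*y*z + 2*y - 2 to the basis.

S(g_4,g_5): lcm = y**2*z. S = 3*y**2 - 14/3*y*z**2 - 3*y + 6*z**2 - z.
  reduce S modulo (f_1, f_2, f_3, g_4, g_5):
  remainder -3*y + 6*z**2 - 5*z + 3 ≠ 0; add g_6 = -3*y + 6*z**2 - 5*z + 3 to the basis.

S(g_5,g_6): lcm = y*z. S = -3*y + 2*z**3 - 5/3*z**2 + z + 3.
  reduce S modulo (f_1, f_2, f_3, g_4, g_5, g_6):
  remainder 2*z**3 - 23/3*z**2 + 6*z ≠ 0; add g_7 = 2*z**3 - 23/3*z**2 + 6*z to the basis.

The other S-polynomials (S(f_2,f_3), S(f_1,g_4), S(f_2,g_4), S(f_3,g_4), S(f_1,g_5), S(f_2,g_5), S(f_3,g_5), S(f_1,g_6), S(f_2,g_6), S(f_3,g_6), S(g_4,g_6), S(f_1,g_7), S(f_2,g_7), S(f_3,g_7), S(g_4,g_7), S(g_5,g_7), S(g_6,g_7)) all reduce to 0 modulo the current basis, so we have a Gröbner basis.
Inter-reduce: drop elements whose leading term is divisible by another's, tail-reduce, and make monic.
Reduced Gröbner basis: {x - 4*z**2 + 10/3*z - 2, y - 2*z**2 + 5/3*z - 1, z**3 - 23/6*z**2 + 3*z}.

Buchberger on the second generating set:
h_1 = -25*x + 14*y*z + 8*y + 42, LT = x.
h_2 = 9*x - 6*y*z - 18, LT = x.
h_3 = 65*x - 6*y**2 - 10*y*z - 16*y - 36*z - 108, LT = x.

S(h_1,h_2): lcm = x. S = 8/75*y*z - 8/25*y + 8/25.
  reduce S modulo (h_1, h_2, h_3):
  remainder 8/75*y*z - 8/25*y + 8/25 ≠ 0; add k_4 = 8/75*y*z - 8/25*y + 8/25 to the basis.

S(h_1,h_3): lcm = x. S = 6/65*y**2 - 132/325*y*z - 24/325*y + 36/65*z - 6/325.
  reduce S modulo (h_1, h_2, h_3, k_4):
  remainder 6/65*y**2 - 84/65*y + 36/65*z + 6/5 ≠ 0; add k_5 = 6/65*y**2 - 84/65*y + 36/65*z + 6/5 to the basis.

S(k_4,k_5): lcm = y**2*z. S = -3*y**2 + 14*y*z + 3*y - 6*z**2 - 13*z.
  reduce S modulo (h_1, h_2, h_3, k_4, k_5):
  remainder 3*y - 6*z**2 + 5*z - 3 ≠ 0; add k_6 = 3*y - 6*z**2 + 5*z - 3 to the basis.

S(k_4,k_6): lcm = y*z. S = -3*y + 2*z**3 - 5/3*z**2 + z + 3.
  reduce S modulo (h_1, h_2, h_3, k_4, k_5, k_6):
  remainder 2*z**3 - 23/3*z**2 + 6*z ≠ 0; add k_7 = 2*z**3 - 23/3*z**2 + 6*z to the basis.

The other S-polynomials (S(h_2,h_3), S(h_1,k_4), S(h_2,k_4), S(h_3,k_4), S(h_1,k_5), S(h_2,k_5), S(h_3,k_5), S(h_1,k_6), S(h_2,k_6), S(h_3,k_6), S(k_5,k_6), S(h_1,k_7), S(h_2,k_7), S(h_3,k_7), S(k_4,k_7), S(k_5,k_7), S(k_6,k_7)) all reduce to 0 modulo the current basis, so we have a Gröbner basis.
Inter-reduce: drop elements whose leading term is divisible by another's, tail-reduce, and make monic.
Reduced Gröbner basis: {x - 4*z**2 + 10/3*z - 2, y - 2*z**2 + 5/3*z - 1, z**3 - 23/6*z**2 + 3*z}.

Same reduced basis, so the two generating sets span the same ideal.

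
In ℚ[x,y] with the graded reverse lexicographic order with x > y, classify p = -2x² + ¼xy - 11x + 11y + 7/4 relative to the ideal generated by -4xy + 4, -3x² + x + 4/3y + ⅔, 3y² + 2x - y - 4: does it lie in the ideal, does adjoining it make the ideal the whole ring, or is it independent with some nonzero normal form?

First compute the reduced Gröbner basis of I by Buchberger's algorithm.
f_1 = -4xy + 4, LT = xy.
f_2 = -3x² + x + 4/3y + ⅔, LT = x².
f_3 = 3y² + 2x - y - 4, LT = y².

S(f_1,f_2): lcm = x²y. S = ⅓xy + 4/9y² - x + 2/9y.
  reduce S modulo (f_1, f_2, f_3):
  remainder -35/27x + 10/27y + 25/27 ≠ 0; add h_4 = -35/27x + 10/27y + 25/27 to the basis.

S(f_1,f_3): lcm = xy². S = -⅔x² + ⅓xy + 4/3x - y.
  reduce S modulo (f_1, f_2, f_3, h_4):
  remainder -185/189y + 185/189 ≠ 0; add h_5 = -185/189y + 185/189 to the basis.

The other S-polynomials (S(f_2,f_3), S(f_1,h_4), S(f_2,h_4), S(f_3,h_4), S(f_1,h_5), S(f_2,h_5), S(f_3,h_5), S(h_4,h_5)) all reduce to 0 modulo the current basis, so we have a Gröbner basis.
Inter-reduce: drop elements whose leading term is divisible by another's, tail-reduce, and make monic.
Reduced Gröbner basis: {x - 1, y - 1}.
Label its elements g_1 = x - 1, g_2 = y - 1.

Reduce p = -2x² + ¼xy - 11x + 11y + 7/4 modulo G:
  leading term x²: subtract (-2x)·g_1 from -2x² + ¼xy - 11x + 11y + 7/4 → ¼xy - 13x + 11y + 7/4
  leading term xy: subtract (¼y)·g_1 from ¼xy - 13x + 11y + 7/4 → -13x + 45/4y + 7/4
  leading term x: subtract (-13)·g_1 from -13x + 45/4y + 7/4 → 45/4y - 45/4
  leading term y: subtract (45/4)·g_2 from 45/4y - 45/4 → 0
  normal form = 0.
Since the normal form is 0, p ∈ I.

Ideal membership is decidable via reduction modulo a Gröbner basis.

-2x² + ¼xy - 11x + 11y + 7/4 lies in I (it reduces to 0).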